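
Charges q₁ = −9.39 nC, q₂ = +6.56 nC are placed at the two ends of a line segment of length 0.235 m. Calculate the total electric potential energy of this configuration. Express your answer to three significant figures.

-2.36×10⁻⁶ J

The assembly work is the sum of pairwise potential energies, U = Σ_{i<j} kqᵢqⱼ/rᵢⱼ.
The separation is r = 0.235 m.
U = (-2.36×10⁻⁶) = -2.36×10⁻⁶ J.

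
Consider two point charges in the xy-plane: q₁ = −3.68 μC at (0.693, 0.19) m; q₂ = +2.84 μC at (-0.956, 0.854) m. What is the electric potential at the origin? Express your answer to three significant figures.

The total potential is the scalar sum of each charge's contribution, V = Σ kqᵢ/rᵢ.
Distances from the field point to each charge: r₁ = 0.719 m, r₂ = 1.28 m.
V = k[(-3.68×10⁻⁶)/(0.719) + (2.84×10⁻⁶)/(1.28)] = -2.61×10⁴ V.

-2.61×10⁴ V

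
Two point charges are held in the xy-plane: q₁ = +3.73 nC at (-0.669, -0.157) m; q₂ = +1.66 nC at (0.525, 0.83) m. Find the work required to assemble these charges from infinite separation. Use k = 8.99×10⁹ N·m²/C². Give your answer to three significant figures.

3.59×10⁻⁸ J

The work to assemble the configuration equals its total potential energy, U = Σ kqᵢqⱼ/rᵢⱼ over all pairs.
Pair separations: r₁₂ = 1.55 m.
U = (3.59×10⁻⁸) = 3.59×10⁻⁸ J.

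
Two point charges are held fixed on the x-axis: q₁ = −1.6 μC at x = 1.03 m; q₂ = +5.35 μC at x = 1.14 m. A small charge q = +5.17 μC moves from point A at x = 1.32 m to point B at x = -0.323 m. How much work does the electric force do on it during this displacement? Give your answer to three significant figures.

The work done by the electric force is W_field = −ΔU = −q(V_B − V_A) = q(V_A − V_B).
At A: distances to the source charges are 0.290 m, 0.180 m; V_A = Σ kqᵢ/rᵢ = 2.18×10⁵ V.
At B: distances to the source charges are 1.35 m, 1.46 m; V_B = Σ kqᵢ/rᵢ = 2.22×10⁴ V.
ΔV = V_B − V_A = -1.95×10⁵ V.
W_field = −qΔV = −(5.17×10⁻⁶ C)(-1.95×10⁵ V) = 1.01 J.

1.01 J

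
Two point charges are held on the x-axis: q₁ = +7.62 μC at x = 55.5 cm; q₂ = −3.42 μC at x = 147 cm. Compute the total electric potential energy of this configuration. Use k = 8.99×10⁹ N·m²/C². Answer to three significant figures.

-0.256 J

The assembly work is the sum of pairwise potential energies, U = Σ_{i<j} kqᵢqⱼ/rᵢⱼ.
Pair separations: r₁₂ = 0.915 m.
U = (-0.256) = -0.256 J.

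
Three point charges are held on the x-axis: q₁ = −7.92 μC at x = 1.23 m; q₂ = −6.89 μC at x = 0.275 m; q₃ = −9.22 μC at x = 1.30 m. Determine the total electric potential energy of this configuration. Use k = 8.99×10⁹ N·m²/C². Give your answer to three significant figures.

10.4 J

The work to assemble the configuration equals its total potential energy, U = Σ kqᵢqⱼ/rᵢⱼ over all pairs.
Pair separations: r₁₂ = 0.955 m, r₁₃ = 0.0700 m, r₂₃ = 1.02 m.
U = (0.514) + (9.38) + (0.557) = 10.4 J.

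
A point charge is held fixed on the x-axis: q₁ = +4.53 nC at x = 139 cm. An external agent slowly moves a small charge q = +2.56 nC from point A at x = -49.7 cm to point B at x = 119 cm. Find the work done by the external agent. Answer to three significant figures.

For quasistatic motion the external work equals the change in potential energy: W_ext = qΔV = q(V_B − V_A).
At A: distance to the source charge is 1.89 m; V_A = kq₁/r = 21.6 V.
At B: distance to the source charge is 0.200 m; V_B = kq₁/r = 204 V.
ΔV = V_B − V_A = 182 V.
W_ext = qΔV = (2.56×10⁻⁹ C)(182 V) = 4.66×10⁻⁷ J.

4.66×10⁻⁷ J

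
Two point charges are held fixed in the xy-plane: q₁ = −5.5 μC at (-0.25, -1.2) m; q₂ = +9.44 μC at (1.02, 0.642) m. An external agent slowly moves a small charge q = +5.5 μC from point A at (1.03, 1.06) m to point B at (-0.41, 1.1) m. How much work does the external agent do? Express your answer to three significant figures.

For quasistatic motion the external work equals the change in potential energy: W_ext = qΔV = q(V_B − V_A).
At A: distances to the source charges are 2.60 m, 0.418 m; V_A = Σ kqᵢ/rᵢ = 1.84×10⁵ V.
At B: distances to the source charges are 2.31 m, 1.50 m; V_B = Σ kqᵢ/rᵢ = 3.51×10⁴ V.
ΔV = V_B − V_A = -1.49×10⁵ V.
W_ext = qΔV = (5.50×10⁻⁶ C)(-1.49×10⁵ V) = -0.819 J.

-0.819 J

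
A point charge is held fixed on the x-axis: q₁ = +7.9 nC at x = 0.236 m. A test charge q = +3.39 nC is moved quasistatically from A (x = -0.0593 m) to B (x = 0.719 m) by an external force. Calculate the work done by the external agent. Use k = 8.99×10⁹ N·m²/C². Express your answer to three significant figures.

-3.17×10⁻⁷ J

For quasistatic motion the external work equals the change in potential energy: W_ext = qΔV = q(V_B − V_A).
At A: distance to the source charge is 0.295 m; V_A = kq₁/r = 241 V.
At B: distance to the source charge is 0.483 m; V_B = kq₁/r = 147 V.
ΔV = V_B − V_A = -93.5 V.
W_ext = qΔV = (3.39×10⁻⁹ C)(-93.5 V) = -3.17×10⁻⁷ J.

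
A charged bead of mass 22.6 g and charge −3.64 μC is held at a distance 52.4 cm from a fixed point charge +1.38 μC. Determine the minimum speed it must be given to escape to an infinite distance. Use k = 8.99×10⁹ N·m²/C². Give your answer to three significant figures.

To just escape, total mechanical energy must reach zero at infinity: ½mv²_min + U = 0, so ½mv²_min = −U = |kQq|/r.
|U| = |kQq|/r = (8.99×10⁹ N·m²/C²)(1.38×10⁻⁶)(3.64×10⁻⁶)/(0.524) = 0.0862 J.
v_min = √(2|U|/m) = √(2·0.0862/0.0226) = 2.76 m/s.

2.76 m/s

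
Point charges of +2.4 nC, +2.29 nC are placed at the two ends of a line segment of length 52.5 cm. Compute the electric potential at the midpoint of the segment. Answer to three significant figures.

161 V

Electric potential is a scalar, so the contributions from each charge add algebraically: V = Σ kqᵢ/rᵢ.
Each charge is 0.263 m from the midpoint.
V = k[(2.40×10⁻⁹)/(0.263) + (2.29×10⁻⁹)/(0.263)] = 161 V.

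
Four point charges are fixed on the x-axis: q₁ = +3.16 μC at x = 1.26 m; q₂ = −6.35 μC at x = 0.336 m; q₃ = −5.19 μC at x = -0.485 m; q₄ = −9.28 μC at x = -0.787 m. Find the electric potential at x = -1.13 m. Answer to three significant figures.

-3.43×10⁵ V

The total potential is the scalar sum of each charge's contribution, V = Σ kqᵢ/rᵢ.
Distances from the field point to each charge: r₁ = 2.39 m, r₂ = 1.47 m, r₃ = 0.645 m, r₄ = 0.343 m.
V = k[(3.16×10⁻⁶)/(2.39) + (-6.35×10⁻⁶)/(1.47) + (-5.19×10⁻⁶)/(0.645) + (-9.28×10⁻⁶)/(0.343)] = -3.43×10⁵ V.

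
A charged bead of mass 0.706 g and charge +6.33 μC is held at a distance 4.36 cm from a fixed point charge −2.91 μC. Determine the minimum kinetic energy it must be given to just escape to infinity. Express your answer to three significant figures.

3.80 J

To just escape, total mechanical energy must reach zero at infinity: ½mv²_min + U = 0, so ½mv²_min = −U = |kQq|/r.
|U| = |kQq|/r = (8.99×10⁹ N·m²/C²)(2.91×10⁻⁶)(6.33×10⁻⁶)/(0.0436) = 3.80 J.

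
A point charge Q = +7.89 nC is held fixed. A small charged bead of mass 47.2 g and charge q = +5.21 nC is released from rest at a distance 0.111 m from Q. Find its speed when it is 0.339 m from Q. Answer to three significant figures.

9.74×10⁻³ m/s

Only the electrostatic force acts, so mechanical energy is conserved: ½mv² = U₁ − U₂ = kQq(1/r₁ − 1/r₂).
U₁ − U₂ = (8.99×10⁹ N·m²/C²)(7.89×10⁻⁹ C)(5.21×10⁻⁹ C)(1/0.111 − 1/0.339) = 2.24×10⁻⁶ J.
v = √(2·2.24×10⁻⁶/0.0472) = 9.74×10⁻³ m/s.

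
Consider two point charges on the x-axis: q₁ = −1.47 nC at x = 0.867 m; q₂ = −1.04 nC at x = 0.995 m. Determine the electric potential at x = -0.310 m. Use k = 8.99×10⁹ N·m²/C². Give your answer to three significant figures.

-18.4 V

Electric potential is a scalar, so the contributions from each charge add algebraically: V = Σ kqᵢ/rᵢ.
Distances from the field point to each charge: r₁ = 1.18 m, r₂ = 1.30 m.
V = k[(-1.47×10⁻⁹)/(1.18) + (-1.04×10⁻⁹)/(1.30)] = -18.4 V.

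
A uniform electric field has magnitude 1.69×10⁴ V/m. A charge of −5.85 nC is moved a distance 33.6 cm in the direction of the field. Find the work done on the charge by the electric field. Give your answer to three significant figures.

The potential change for a displacement 33.6 cm in the direction of the field is ΔV = −Ed = -5680 V.
W_field = −qΔV = -3.32×10⁻⁵ J.

-3.32×10⁻⁵ J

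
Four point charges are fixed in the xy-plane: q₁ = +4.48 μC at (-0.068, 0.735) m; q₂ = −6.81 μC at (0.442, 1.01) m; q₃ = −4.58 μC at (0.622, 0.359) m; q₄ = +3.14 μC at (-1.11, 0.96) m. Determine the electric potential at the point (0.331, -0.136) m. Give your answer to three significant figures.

-6.72×10⁴ V

Electric potential is a scalar, so the contributions from each charge add algebraically: V = Σ kqᵢ/rᵢ.
Distances from the field point to each charge: r₁ = 0.958 m, r₂ = 1.15 m, r₃ = 0.574 m, r₄ = 1.81 m.
V = k[(4.48×10⁻⁶)/(0.958) + (-6.81×10⁻⁶)/(1.15) + (-4.58×10⁻⁶)/(0.574) + (3.14×10⁻⁶)/(1.81)] = -6.72×10⁴ V.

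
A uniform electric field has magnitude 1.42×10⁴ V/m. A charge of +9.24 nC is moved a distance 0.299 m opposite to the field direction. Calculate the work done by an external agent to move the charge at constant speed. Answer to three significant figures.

The potential change for a displacement 0.299 m opposite to the field direction is ΔV = +Ed = 4250 V.
W_ext = qΔV = 3.92×10⁻⁵ J.

3.92×10⁻⁵ J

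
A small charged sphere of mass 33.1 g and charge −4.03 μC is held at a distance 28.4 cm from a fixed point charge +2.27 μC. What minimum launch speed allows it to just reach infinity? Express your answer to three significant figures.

4.18 m/s

To just escape, total mechanical energy must reach zero at infinity: ½mv²_min + U = 0, so ½mv²_min = −U = |kQq|/r.
|U| = |kQq|/r = (8.99×10⁹ N·m²/C²)(2.27×10⁻⁶)(4.03×10⁻⁶)/(0.284) = 0.290 J.
v_min = √(2|U|/m) = √(2·0.290/0.0331) = 4.18 m/s.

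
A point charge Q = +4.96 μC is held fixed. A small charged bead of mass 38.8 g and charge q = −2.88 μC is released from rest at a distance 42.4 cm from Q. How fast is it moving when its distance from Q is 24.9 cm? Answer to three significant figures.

3.31 m/s

Only the electrostatic force acts, so mechanical energy is conserved: ½mv² = U₁ − U₂ = kQq(1/r₁ − 1/r₂).
U₁ − U₂ = (8.99×10⁹ N·m²/C²)(4.96×10⁻⁶ C)(-2.88×10⁻⁶ C)(1/0.424 − 1/0.249) = 0.213 J.
v = √(2·0.213/0.0388) = 3.31 m/s.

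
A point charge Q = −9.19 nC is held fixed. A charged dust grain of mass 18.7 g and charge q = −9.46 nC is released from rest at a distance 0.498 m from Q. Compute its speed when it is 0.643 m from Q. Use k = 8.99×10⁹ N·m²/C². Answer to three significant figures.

6.15×10⁻³ m/s

Only the electrostatic force acts, so mechanical energy is conserved: ½mv² = U₁ − U₂ = kQq(1/r₁ − 1/r₂).
U₁ − U₂ = (8.99×10⁹ N·m²/C²)(-9.19×10⁻⁹ C)(-9.46×10⁻⁹ C)(1/0.498 − 1/0.643) = 3.54×10⁻⁷ J.
v = √(2·3.54×10⁻⁷/0.0187) = 6.15×10⁻³ m/s.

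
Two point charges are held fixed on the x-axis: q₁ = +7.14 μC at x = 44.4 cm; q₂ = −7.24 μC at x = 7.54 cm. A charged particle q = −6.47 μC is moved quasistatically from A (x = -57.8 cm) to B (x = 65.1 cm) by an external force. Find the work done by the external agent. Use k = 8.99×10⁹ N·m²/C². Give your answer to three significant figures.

-1.51 J

For quasistatic motion the external work equals the change in potential energy: W_ext = qΔV = q(V_B − V_A).
At A: distances to the source charges are 1.02 m, 0.653 m; V_A = Σ kqᵢ/rᵢ = -3.68×10⁴ V.
At B: distances to the source charges are 0.207 m, 0.576 m; V_B = Σ kqᵢ/rᵢ = 1.97×10⁵ V.
ΔV = V_B − V_A = 2.34×10⁵ V.
W_ext = qΔV = (-6.47×10⁻⁶ C)(2.34×10⁵ V) = -1.51 J.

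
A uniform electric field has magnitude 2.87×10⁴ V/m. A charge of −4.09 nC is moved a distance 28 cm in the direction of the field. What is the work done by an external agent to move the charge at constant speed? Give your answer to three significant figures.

The potential change for a displacement 28 cm in the direction of the field is ΔV = −Ed = -8040 V.
W_ext = qΔV = 3.29×10⁻⁵ J.

3.29×10⁻⁵ J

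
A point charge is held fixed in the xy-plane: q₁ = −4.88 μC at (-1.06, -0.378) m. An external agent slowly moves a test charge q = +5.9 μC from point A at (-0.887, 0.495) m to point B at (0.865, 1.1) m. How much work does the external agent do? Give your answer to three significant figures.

0.184 J

For quasistatic motion the external work equals the change in potential energy: W_ext = qΔV = q(V_B − V_A).
At A: distance to the source charge is 0.890 m; V_A = kq₁/r = -4.93×10⁴ V.
At B: distance to the source charge is 2.43 m; V_B = kq₁/r = -1.81×10⁴ V.
ΔV = V_B − V_A = 3.12×10⁴ V.
W_ext = qΔV = (5.90×10⁻⁶ C)(3.12×10⁴ V) = 0.184 J.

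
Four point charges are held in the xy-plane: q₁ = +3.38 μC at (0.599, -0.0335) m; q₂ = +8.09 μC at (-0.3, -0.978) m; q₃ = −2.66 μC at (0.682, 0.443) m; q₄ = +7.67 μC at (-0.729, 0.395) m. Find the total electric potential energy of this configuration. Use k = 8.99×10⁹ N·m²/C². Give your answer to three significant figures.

The work to assemble the configuration equals its total potential energy, U = Σ kqᵢqⱼ/rᵢⱼ over all pairs.
Pair separations: r₁₂ = 1.30 m, r₁₃ = 0.484 m, r₁₄ = 1.40 m, r₂₃ = 1.73 m, r₂₄ = 1.44 m, r₃₄ = 1.41 m.
Summing all 6 pair terms gives U = 0.334 J.

0.334 J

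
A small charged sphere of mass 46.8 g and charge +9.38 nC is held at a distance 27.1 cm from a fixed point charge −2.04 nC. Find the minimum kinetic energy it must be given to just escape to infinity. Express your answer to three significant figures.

To just escape, total mechanical energy must reach zero at infinity: ½mv²_min + U = 0, so ½mv²_min = −U = |kQq|/r.
|U| = |kQq|/r = (8.99×10⁹ N·m²/C²)(2.04×10⁻⁹)(9.38×10⁻⁹)/(0.271) = 6.35×10⁻⁷ J.

6.35×10⁻⁷ J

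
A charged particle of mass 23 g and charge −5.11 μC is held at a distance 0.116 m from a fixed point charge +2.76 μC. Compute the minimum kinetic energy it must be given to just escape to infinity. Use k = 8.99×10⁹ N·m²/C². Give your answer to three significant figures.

1.09 J

To just escape, total mechanical energy must reach zero at infinity: ½mv²_min + U = 0, so ½mv²_min = −U = |kQq|/r.
|U| = |kQq|/r = (8.99×10⁹ N·m²/C²)(2.76×10⁻⁶)(5.11×10⁻⁶)/(0.116) = 1.09 J.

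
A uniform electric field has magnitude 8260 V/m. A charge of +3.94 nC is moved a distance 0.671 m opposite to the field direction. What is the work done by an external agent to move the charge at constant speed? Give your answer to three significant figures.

2.18×10⁻⁵ J

The potential change for a displacement 0.671 m opposite to the field direction is ΔV = +Ed = 5540 V.
W_ext = qΔV = 2.18×10⁻⁵ J.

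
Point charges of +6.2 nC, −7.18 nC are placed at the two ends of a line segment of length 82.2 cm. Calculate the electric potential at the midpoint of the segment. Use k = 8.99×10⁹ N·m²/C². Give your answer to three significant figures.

Electric potential is a scalar, so the contributions from each charge add algebraically: V = Σ kqᵢ/rᵢ.
Each charge is 0.411 m from the midpoint.
V = k[(6.20×10⁻⁹)/(0.411) + (-7.18×10⁻⁹)/(0.411)] = -21.4 V.

-21.4 V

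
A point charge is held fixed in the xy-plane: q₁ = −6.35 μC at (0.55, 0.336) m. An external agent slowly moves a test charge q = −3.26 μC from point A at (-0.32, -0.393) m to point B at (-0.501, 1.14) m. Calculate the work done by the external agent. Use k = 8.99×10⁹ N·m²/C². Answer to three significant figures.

For quasistatic motion the external work equals the change in potential energy: W_ext = qΔV = q(V_B − V_A).
At A: distance to the source charge is 1.14 m; V_A = kq₁/r = -5.03×10⁴ V.
At B: distance to the source charge is 1.32 m; V_B = kq₁/r = -4.31×10⁴ V.
ΔV = V_B − V_A = 7150 V.
W_ext = qΔV = (-3.26×10⁻⁶ C)(7150 V) = -0.0233 J.

-0.0233 J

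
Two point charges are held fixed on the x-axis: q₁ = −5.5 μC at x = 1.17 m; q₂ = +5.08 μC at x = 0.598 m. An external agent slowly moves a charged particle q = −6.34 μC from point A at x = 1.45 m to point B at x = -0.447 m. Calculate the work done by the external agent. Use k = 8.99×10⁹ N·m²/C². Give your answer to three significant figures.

For quasistatic motion the external work equals the change in potential energy: W_ext = qΔV = q(V_B − V_A).
At A: distances to the source charges are 0.280 m, 0.852 m; V_A = Σ kqᵢ/rᵢ = -1.23×10⁵ V.
At B: distances to the source charges are 1.62 m, 1.04 m; V_B = Σ kqᵢ/rᵢ = 1.31×10⁴ V.
ΔV = V_B − V_A = 1.36×10⁵ V.
W_ext = qΔV = (-6.34×10⁻⁶ C)(1.36×10⁵ V) = -0.863 J.

-0.863 J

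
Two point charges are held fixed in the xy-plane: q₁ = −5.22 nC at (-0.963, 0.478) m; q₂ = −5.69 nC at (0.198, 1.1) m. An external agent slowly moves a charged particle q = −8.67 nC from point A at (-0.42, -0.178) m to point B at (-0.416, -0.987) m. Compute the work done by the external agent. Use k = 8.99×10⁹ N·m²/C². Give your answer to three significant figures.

-3.26×10⁻⁷ J

For quasistatic motion the external work equals the change in potential energy: W_ext = qΔV = q(V_B − V_A).
At A: distances to the source charges are 0.852 m, 1.42 m; V_A = Σ kqᵢ/rᵢ = -91.1 V.
At B: distances to the source charges are 1.56 m, 2.18 m; V_B = Σ kqᵢ/rᵢ = -53.5 V.
ΔV = V_B − V_A = 37.6 V.
W_ext = qΔV = (-8.67×10⁻⁹ C)(37.6 V) = -3.26×10⁻⁷ J.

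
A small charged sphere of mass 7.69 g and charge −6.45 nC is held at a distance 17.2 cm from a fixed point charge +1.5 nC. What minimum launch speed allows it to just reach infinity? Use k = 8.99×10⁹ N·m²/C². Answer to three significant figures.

To just escape, total mechanical energy must reach zero at infinity: ½mv²_min + U = 0, so ½mv²_min = −U = |kQq|/r.
|U| = |kQq|/r = (8.99×10⁹ N·m²/C²)(1.50×10⁻⁹)(6.45×10⁻⁹)/(0.172) = 5.06×10⁻⁷ J.
v_min = √(2|U|/m) = √(2·5.06×10⁻⁷/7.69×10⁻³) = 0.0115 m/s.

0.0115 m/s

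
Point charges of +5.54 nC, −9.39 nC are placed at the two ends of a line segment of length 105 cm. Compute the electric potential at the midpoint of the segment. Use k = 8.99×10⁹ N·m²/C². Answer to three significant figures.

The total potential is the scalar sum of each charge's contribution, V = Σ kqᵢ/rᵢ.
Each charge is 0.525 m from the midpoint.
V = k[(5.54×10⁻⁹)/(0.525) + (-9.39×10⁻⁹)/(0.525)] = -65.9 V.

-65.9 V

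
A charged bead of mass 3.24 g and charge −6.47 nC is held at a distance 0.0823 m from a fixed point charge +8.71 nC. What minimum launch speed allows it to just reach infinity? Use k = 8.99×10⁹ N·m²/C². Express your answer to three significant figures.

To just escape, total mechanical energy must reach zero at infinity: ½mv²_min + U = 0, so ½mv²_min = −U = |kQq|/r.
|U| = |kQq|/r = (8.99×10⁹ N·m²/C²)(8.71×10⁻⁹)(6.47×10⁻⁹)/(0.0823) = 6.16×10⁻⁶ J.
v_min = √(2|U|/m) = √(2·6.16×10⁻⁶/3.24×10⁻³) = 0.0616 m/s.

0.0616 m/s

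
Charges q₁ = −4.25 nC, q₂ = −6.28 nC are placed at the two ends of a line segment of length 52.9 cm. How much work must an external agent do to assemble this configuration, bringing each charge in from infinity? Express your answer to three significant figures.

The assembly work is the sum of pairwise potential energies, U = Σ_{i<j} kqᵢqⱼ/rᵢⱼ.
The separation is r = 0.529 m.
U = (4.54×10⁻⁷) = 4.54×10⁻⁷ J.

4.54×10⁻⁷ J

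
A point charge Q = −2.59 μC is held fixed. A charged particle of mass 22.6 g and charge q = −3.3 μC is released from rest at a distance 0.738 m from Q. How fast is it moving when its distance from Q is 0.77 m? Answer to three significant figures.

Only the electrostatic force acts, so mechanical energy is conserved: ½mv² = U₁ − U₂ = kQq(1/r₁ − 1/r₂).
U₁ − U₂ = (8.99×10⁹ N·m²/C²)(-2.59×10⁻⁶ C)(-3.30×10⁻⁶ C)(1/0.738 − 1/0.770) = 4.33×10⁻³ J.
v = √(2·4.33×10⁻³/0.0226) = 0.619 m/s.

0.619 m/s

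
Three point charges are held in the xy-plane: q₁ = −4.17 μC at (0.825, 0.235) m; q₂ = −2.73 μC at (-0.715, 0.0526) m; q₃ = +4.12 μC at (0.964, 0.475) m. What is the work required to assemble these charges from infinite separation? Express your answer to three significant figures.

-0.549 J

The assembly work is the sum of pairwise potential energies, U = Σ_{i<j} kqᵢqⱼ/rᵢⱼ.
Pair separations: r₁₂ = 1.55 m, r₁₃ = 0.277 m, r₂₃ = 1.73 m.
U = (0.0660) + (-0.557) + (-0.0584) = -0.549 J.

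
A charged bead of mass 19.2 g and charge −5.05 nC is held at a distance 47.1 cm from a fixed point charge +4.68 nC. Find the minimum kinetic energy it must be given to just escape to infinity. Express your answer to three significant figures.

4.51×10⁻⁷ J

To just escape, total mechanical energy must reach zero at infinity: ½mv²_min + U = 0, so ½mv²_min = −U = |kQq|/r.
|U| = |kQq|/r = (8.99×10⁹ N·m²/C²)(4.68×10⁻⁹)(5.05×10⁻⁹)/(0.471) = 4.51×10⁻⁷ J.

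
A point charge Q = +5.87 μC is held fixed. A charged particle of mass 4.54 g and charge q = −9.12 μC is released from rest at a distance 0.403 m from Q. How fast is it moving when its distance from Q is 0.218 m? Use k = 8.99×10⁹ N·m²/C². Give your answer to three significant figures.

21.1 m/s

Only the electrostatic force acts, so mechanical energy is conserved: ½mv² = U₁ − U₂ = kQq(1/r₁ − 1/r₂).
U₁ − U₂ = (8.99×10⁹ N·m²/C²)(5.87×10⁻⁶ C)(-9.12×10⁻⁶ C)(1/0.403 − 1/0.218) = 1.01 J.
v = √(2·1.01/4.54×10⁻³) = 21.1 m/s.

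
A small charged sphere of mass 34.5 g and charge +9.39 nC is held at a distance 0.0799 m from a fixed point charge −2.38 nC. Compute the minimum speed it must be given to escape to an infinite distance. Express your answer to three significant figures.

To just escape, total mechanical energy must reach zero at infinity: ½mv²_min + U = 0, so ½mv²_min = −U = |kQq|/r.
|U| = |kQq|/r = (8.99×10⁹ N·m²/C²)(2.38×10⁻⁹)(9.39×10⁻⁹)/(0.0799) = 2.51×10⁻⁶ J.
v_min = √(2|U|/m) = √(2·2.51×10⁻⁶/0.0345) = 0.0121 m/s.

0.0121 m/s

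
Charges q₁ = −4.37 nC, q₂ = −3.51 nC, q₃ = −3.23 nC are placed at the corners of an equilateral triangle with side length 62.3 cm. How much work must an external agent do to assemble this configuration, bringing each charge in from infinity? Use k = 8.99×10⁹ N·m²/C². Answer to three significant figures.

The work to assemble the configuration equals its total potential energy, U = Σ kqᵢqⱼ/rᵢⱼ over all pairs.
All three pair separations equal the side length, 0.623 m.
U = (2.21×10⁻⁷) + (2.04×10⁻⁷) + (1.64×10⁻⁷) = 5.89×10⁻⁷ J.

5.89×10⁻⁷ J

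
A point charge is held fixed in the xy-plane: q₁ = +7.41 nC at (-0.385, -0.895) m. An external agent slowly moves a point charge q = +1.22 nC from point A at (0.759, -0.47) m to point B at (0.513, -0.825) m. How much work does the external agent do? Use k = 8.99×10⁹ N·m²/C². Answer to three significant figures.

For quasistatic motion the external work equals the change in potential energy: W_ext = qΔV = q(V_B − V_A).
At A: distance to the source charge is 1.22 m; V_A = kq₁/r = 54.6 V.
At B: distance to the source charge is 0.901 m; V_B = kq₁/r = 74.0 V.
ΔV = V_B − V_A = 19.4 V.
W_ext = qΔV = (1.22×10⁻⁹ C)(19.4 V) = 2.36×10⁻⁸ J.

2.36×10⁻⁸ J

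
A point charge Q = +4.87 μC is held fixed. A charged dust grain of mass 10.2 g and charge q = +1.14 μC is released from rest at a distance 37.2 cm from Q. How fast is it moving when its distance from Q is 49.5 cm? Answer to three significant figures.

2.56 m/s

Only the electrostatic force acts, so mechanical energy is conserved: ½mv² = U₁ − U₂ = kQq(1/r₁ − 1/r₂).
U₁ − U₂ = (8.99×10⁹ N·m²/C²)(4.87×10⁻⁶ C)(1.14×10⁻⁶ C)(1/0.372 − 1/0.495) = 0.0333 J.
v = √(2·0.0333/0.0102) = 2.56 m/s.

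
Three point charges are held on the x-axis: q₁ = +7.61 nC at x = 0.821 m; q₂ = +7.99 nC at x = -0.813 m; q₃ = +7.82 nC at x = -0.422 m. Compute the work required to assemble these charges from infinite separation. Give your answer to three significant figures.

The work to assemble the configuration equals its total potential energy, U = Σ kqᵢqⱼ/rᵢⱼ over all pairs.
Pair separations: r₁₂ = 1.63 m, r₁₃ = 1.24 m, r₂₃ = 0.391 m.
U = (3.35×10⁻⁷) + (4.30×10⁻⁷) + (1.44×10⁻⁶) = 2.20×10⁻⁶ J.

2.20×10⁻⁶ J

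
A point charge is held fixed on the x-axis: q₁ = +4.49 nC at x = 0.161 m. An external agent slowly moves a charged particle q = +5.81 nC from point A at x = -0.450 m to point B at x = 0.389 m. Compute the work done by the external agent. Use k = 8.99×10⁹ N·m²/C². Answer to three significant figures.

For quasistatic motion the external work equals the change in potential energy: W_ext = qΔV = q(V_B − V_A).
At A: distance to the source charge is 0.611 m; V_A = kq₁/r = 66.1 V.
At B: distance to the source charge is 0.228 m; V_B = kq₁/r = 177 V.
ΔV = V_B − V_A = 111 V.
W_ext = qΔV = (5.81×10⁻⁹ C)(111 V) = 6.45×10⁻⁷ J.

6.45×10⁻⁷ J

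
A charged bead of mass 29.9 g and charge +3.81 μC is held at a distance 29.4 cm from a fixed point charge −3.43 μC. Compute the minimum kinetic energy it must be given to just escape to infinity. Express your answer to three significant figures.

To just escape, total mechanical energy must reach zero at infinity: ½mv²_min + U = 0, so ½mv²_min = −U = |kQq|/r.
|U| = |kQq|/r = (8.99×10⁹ N·m²/C²)(3.43×10⁻⁶)(3.81×10⁻⁶)/(0.294) = 0.400 J.

0.400 J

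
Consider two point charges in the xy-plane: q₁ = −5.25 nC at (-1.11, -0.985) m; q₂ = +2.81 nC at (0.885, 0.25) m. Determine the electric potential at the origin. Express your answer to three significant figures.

The total potential is the scalar sum of each charge's contribution, V = Σ kqᵢ/rᵢ.
Distances from the field point to each charge: r₁ = 1.48 m, r₂ = 0.920 m.
V = k[(-5.25×10⁻⁹)/(1.48) + (2.81×10⁻⁹)/(0.920)] = -4.33 V.

-4.33 V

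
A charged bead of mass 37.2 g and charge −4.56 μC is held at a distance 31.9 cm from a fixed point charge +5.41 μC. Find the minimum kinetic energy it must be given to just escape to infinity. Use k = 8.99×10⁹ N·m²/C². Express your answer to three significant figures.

0.695 J

To just escape, total mechanical energy must reach zero at infinity: ½mv²_min + U = 0, so ½mv²_min = −U = |kQq|/r.
|U| = |kQq|/r = (8.99×10⁹ N·m²/C²)(5.41×10⁻⁶)(4.56×10⁻⁶)/(0.319) = 0.695 J.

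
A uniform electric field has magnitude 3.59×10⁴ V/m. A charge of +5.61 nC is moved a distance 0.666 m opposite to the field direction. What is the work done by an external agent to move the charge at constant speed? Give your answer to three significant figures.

1.34×10⁻⁴ J

The potential change for a displacement 0.666 m opposite to the field direction is ΔV = +Ed = 2.39×10⁴ V.
W_ext = qΔV = 1.34×10⁻⁴ J.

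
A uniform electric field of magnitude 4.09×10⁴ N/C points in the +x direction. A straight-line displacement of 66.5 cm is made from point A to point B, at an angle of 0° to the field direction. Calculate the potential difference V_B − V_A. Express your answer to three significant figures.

-2.72×10⁴ V

Only the component of displacement along E changes the potential: ΔV = −E·d·cosθ.
ΔV = −(4.09×10⁴ V/m)(0.665 m)cos0° = -2.72×10⁴ V.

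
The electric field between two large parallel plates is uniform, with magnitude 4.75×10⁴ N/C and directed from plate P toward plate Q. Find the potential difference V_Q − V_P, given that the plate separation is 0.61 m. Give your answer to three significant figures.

In a uniform field, potential decreases in the direction of E: ΔV = −E·d for a displacement d parallel to E.
Going from P to Q is a displacement of 0.61 m along the field, so V_Q − V_P = −Ed = -2.90×10⁴ V.

-2.90×10⁴ V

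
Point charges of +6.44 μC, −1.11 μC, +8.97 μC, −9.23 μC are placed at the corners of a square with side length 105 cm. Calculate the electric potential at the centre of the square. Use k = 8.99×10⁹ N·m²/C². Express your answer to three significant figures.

The total potential is the scalar sum of each charge's contribution, V = Σ kqᵢ/rᵢ.
The distance from each corner to the centre is a√2/2 = 0.742 m.
V = k[(6.44×10⁻⁶)/(0.742) + (-1.11×10⁻⁶)/(0.742) + (8.97×10⁻⁶)/(0.742) + (-9.23×10⁻⁶)/(0.742)] = 6.14×10⁴ V.

6.14×10⁴ V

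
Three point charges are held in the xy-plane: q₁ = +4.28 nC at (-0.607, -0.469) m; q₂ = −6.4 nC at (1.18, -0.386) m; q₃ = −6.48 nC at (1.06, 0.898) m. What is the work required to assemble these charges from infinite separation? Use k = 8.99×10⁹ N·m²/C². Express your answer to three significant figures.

The work to assemble the configuration equals its total potential energy, U = Σ kqᵢqⱼ/rᵢⱼ over all pairs.
Pair separations: r₁₂ = 1.79 m, r₁₃ = 2.16 m, r₂₃ = 1.29 m.
U = (-1.38×10⁻⁷) + (-1.16×10⁻⁷) + (2.89×10⁻⁷) = 3.58×10⁻⁸ J.

3.58×10⁻⁸ J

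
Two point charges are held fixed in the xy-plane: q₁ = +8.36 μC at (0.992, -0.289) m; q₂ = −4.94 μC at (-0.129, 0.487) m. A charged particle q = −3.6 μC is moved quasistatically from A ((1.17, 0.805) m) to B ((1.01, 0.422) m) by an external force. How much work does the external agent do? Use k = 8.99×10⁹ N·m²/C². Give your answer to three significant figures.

-0.116 J

For quasistatic motion the external work equals the change in potential energy: W_ext = qΔV = q(V_B − V_A).
At A: distances to the source charges are 1.11 m, 1.34 m; V_A = Σ kqᵢ/rᵢ = 3.46×10⁴ V.
At B: distances to the source charges are 0.711 m, 1.14 m; V_B = Σ kqᵢ/rᵢ = 6.67×10⁴ V.
ΔV = V_B − V_A = 3.21×10⁴ V.
W_ext = qΔV = (-3.60×10⁻⁶ C)(3.21×10⁴ V) = -0.116 J.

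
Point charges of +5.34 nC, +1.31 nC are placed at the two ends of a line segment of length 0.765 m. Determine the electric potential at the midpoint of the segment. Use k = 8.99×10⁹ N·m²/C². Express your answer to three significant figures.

156 V

The total potential is the scalar sum of each charge's contribution, V = Σ kqᵢ/rᵢ.
Each charge is 0.383 m from the midpoint.
V = k[(5.34×10⁻⁹)/(0.383) + (1.31×10⁻⁹)/(0.383)] = 156 V.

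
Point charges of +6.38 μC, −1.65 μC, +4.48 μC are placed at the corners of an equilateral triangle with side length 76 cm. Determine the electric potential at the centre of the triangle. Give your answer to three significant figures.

Electric potential is a scalar, so the contributions from each charge add algebraically: V = Σ kqᵢ/rᵢ.
The distance from each vertex to the centroid is a/√3 = 0.439 m.
V = k[(6.38×10⁻⁶)/(0.439) + (-1.65×10⁻⁶)/(0.439) + (4.48×10⁻⁶)/(0.439)] = 1.89×10⁵ V.

1.89×10⁵ V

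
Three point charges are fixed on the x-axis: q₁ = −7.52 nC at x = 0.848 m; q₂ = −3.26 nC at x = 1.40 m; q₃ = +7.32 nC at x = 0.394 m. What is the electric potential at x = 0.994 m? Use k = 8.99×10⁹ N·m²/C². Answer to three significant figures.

-426 V

The total potential is the scalar sum of each charge's contribution, V = Σ kqᵢ/rᵢ.
Distances from the field point to each charge: r₁ = 0.146 m, r₂ = 0.406 m, r₃ = 0.600 m.
V = k[(-7.52×10⁻⁹)/(0.146) + (-3.26×10⁻⁹)/(0.406) + (7.32×10⁻⁹)/(0.600)] = -426 V.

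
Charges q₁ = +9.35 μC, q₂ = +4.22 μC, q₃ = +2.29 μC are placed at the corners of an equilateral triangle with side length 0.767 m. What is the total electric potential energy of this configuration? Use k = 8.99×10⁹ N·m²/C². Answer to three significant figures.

0.827 J

The work to assemble the configuration equals its total potential energy, U = Σ kqᵢqⱼ/rᵢⱼ over all pairs.
All three pair separations equal the side length, 0.767 m.
U = (0.462) + (0.251) + (0.113) = 0.827 J.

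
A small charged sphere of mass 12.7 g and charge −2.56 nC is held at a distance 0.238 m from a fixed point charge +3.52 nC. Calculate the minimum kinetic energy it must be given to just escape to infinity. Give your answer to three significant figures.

3.40×10⁻⁷ J

To just escape, total mechanical energy must reach zero at infinity: ½mv²_min + U = 0, so ½mv²_min = −U = |kQq|/r.
|U| = |kQq|/r = (8.99×10⁹ N·m²/C²)(3.52×10⁻⁹)(2.56×10⁻⁹)/(0.238) = 3.40×10⁻⁷ J.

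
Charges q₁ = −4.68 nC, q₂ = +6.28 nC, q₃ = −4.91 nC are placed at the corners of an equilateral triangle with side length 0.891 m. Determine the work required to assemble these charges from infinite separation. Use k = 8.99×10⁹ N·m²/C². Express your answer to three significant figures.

-3.76×10⁻⁷ J

The assembly work is the sum of pairwise potential energies, U = Σ_{i<j} kqᵢqⱼ/rᵢⱼ.
All three pair separations equal the side length, 0.891 m.
U = (-2.97×10⁻⁷) + (2.32×10⁻⁷) + (-3.11×10⁻⁷) = -3.76×10⁻⁷ J.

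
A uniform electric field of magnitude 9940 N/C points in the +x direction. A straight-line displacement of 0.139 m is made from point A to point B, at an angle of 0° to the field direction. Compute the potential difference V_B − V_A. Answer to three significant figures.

Only the component of displacement along E changes the potential: ΔV = −E·d·cosθ.
ΔV = −(9940 V/m)(0.139 m)cos0° = -1380 V.

-1380 V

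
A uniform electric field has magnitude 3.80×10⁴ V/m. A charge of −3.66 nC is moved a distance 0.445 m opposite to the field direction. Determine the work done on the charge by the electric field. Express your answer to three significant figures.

The potential change for a displacement 0.445 m opposite to the field direction is ΔV = +Ed = 1.69×10⁴ V.
W_field = −qΔV = 6.19×10⁻⁵ J.

6.19×10⁻⁵ J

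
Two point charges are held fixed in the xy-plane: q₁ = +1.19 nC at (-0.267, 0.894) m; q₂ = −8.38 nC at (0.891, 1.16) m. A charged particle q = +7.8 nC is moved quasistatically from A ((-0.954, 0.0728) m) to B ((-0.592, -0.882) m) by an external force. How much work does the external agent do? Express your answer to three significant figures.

9.84×10⁻⁹ J

For quasistatic motion the external work equals the change in potential energy: W_ext = qΔV = q(V_B − V_A).
At A: distances to the source charges are 1.07 m, 2.14 m; V_A = Σ kqᵢ/rᵢ = -25.2 V.
At B: distances to the source charges are 1.81 m, 2.52 m; V_B = Σ kqᵢ/rᵢ = -23.9 V.
ΔV = V_B − V_A = 1.26 V.
W_ext = qΔV = (7.80×10⁻⁹ C)(1.26 V) = 9.84×10⁻⁹ J.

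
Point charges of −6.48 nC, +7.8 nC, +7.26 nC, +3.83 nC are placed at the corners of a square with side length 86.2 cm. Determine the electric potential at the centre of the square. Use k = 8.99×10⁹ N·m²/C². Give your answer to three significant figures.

183 V

Electric potential is a scalar, so the contributions from each charge add algebraically: V = Σ kqᵢ/rᵢ.
The distance from each corner to the centre is a√2/2 = 0.610 m.
V = k[(-6.48×10⁻⁹)/(0.610) + (7.80×10⁻⁹)/(0.610) + (7.26×10⁻⁹)/(0.610) + (3.83×10⁻⁹)/(0.610)] = 183 V.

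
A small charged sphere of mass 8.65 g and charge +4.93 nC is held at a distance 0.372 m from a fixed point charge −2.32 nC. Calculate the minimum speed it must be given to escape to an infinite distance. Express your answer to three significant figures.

7.99×10⁻³ m/s

To just escape, total mechanical energy must reach zero at infinity: ½mv²_min + U = 0, so ½mv²_min = −U = |kQq|/r.
|U| = |kQq|/r = (8.99×10⁹ N·m²/C²)(2.32×10⁻⁹)(4.93×10⁻⁹)/(0.372) = 2.76×10⁻⁷ J.
v_min = √(2|U|/m) = √(2·2.76×10⁻⁷/8.65×10⁻³) = 7.99×10⁻³ m/s.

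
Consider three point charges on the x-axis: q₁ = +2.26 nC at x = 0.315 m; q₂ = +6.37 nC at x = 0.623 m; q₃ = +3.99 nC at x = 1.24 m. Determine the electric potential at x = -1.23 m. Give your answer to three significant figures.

Electric potential is a scalar, so the contributions from each charge add algebraically: V = Σ kqᵢ/rᵢ.
Distances from the field point to each charge: r₁ = 1.54 m, r₂ = 1.85 m, r₃ = 2.47 m.
V = k[(2.26×10⁻⁹)/(1.54) + (6.37×10⁻⁹)/(1.85) + (3.99×10⁻⁹)/(2.47)] = 58.6 V.

58.6 V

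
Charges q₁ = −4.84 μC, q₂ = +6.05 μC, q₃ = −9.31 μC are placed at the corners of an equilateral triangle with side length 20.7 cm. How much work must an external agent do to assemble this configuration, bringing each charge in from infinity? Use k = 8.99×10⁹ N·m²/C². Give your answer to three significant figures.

-1.76 J

The assembly work is the sum of pairwise potential energies, U = Σ_{i<j} kqᵢqⱼ/rᵢⱼ.
All three pair separations equal the side length, 0.207 m.
U = (-1.27) + (1.96) + (-2.45) = -1.76 J.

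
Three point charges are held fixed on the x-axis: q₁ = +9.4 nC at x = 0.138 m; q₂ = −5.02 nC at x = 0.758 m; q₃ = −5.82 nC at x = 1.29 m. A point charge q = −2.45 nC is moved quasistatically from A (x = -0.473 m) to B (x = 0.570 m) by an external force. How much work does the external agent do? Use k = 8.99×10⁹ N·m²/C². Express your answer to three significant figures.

For quasistatic motion the external work equals the change in potential energy: W_ext = qΔV = q(V_B − V_A).
At A: distances to the source charges are 0.611 m, 1.23 m, 1.76 m; V_A = Σ kqᵢ/rᵢ = 72.0 V.
At B: distances to the source charges are 0.432 m, 0.188 m, 0.720 m; V_B = Σ kqᵢ/rᵢ = -117 V.
ΔV = V_B − V_A = -189 V.
W_ext = qΔV = (-2.45×10⁻⁹ C)(-189 V) = 4.63×10⁻⁷ J.

4.63×10⁻⁷ J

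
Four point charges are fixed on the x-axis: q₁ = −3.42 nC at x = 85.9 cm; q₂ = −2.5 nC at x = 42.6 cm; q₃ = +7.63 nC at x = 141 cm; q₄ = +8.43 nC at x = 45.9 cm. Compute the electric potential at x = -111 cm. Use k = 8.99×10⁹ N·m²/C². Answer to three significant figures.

45.3 V

Electric potential is a scalar, so the contributions from each charge add algebraically: V = Σ kqᵢ/rᵢ.
Distances from the field point to each charge: r₁ = 1.97 m, r₂ = 1.54 m, r₃ = 2.52 m, r₄ = 1.57 m.
V = k[(-3.42×10⁻⁹)/(1.97) + (-2.50×10⁻⁹)/(1.54) + (7.63×10⁻⁹)/(2.52) + (8.43×10⁻⁹)/(1.57)] = 45.3 V.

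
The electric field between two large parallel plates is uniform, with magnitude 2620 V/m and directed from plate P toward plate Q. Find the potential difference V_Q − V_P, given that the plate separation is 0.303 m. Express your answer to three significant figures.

-794 V

In a uniform field, potential decreases in the direction of E: ΔV = −E·d for a displacement d parallel to E.
Going from P to Q is a displacement of 0.303 m along the field, so V_Q − V_P = −Ed = -794 V.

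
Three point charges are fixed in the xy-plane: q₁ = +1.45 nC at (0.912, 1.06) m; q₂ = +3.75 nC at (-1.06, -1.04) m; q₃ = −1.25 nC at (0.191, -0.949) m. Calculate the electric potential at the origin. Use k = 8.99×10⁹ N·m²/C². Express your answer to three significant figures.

20.4 V

Electric potential is a scalar, so the contributions from each charge add algebraically: V = Σ kqᵢ/rᵢ.
Distances from the field point to each charge: r₁ = 1.40 m, r₂ = 1.48 m, r₃ = 0.968 m.
V = k[(1.45×10⁻⁹)/(1.40) + (3.75×10⁻⁹)/(1.48) + (-1.25×10⁻⁹)/(0.968)] = 20.4 V.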